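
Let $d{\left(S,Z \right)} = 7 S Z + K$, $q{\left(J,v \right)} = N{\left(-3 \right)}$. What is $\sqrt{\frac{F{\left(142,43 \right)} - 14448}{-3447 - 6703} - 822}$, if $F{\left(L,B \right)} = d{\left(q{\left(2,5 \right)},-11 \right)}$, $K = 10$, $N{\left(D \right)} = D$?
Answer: $\frac{i \sqrt{3381611758}}{2030} \approx 28.646 i$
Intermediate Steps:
$q{\left(J,v \right)} = -3$
$d{\left(S,Z \right)} = 10 + 7 S Z$ ($d{\left(S,Z \right)} = 7 S Z + 10 = 10 + 7 S Z$)
$F{\left(L,B \right)} = 241$ ($F{\left(L,B \right)} = 10 + 7 \left(-3\right) \left(-11\right) = 10 + 231 = 241$)
$\sqrt{\frac{F{\left(142,43 \right)} - 14448}{-3447 - 6703} - 822} = \sqrt{\frac{241 - 14448}{-3447 - 6703} - 822} = \sqrt{- \frac{14207}{-10150} - 822} = \sqrt{\left(-14207\right) \left(- \frac{1}{10150}\right) - 822} = \sqrt{\frac{14207}{10150} - 822} = \sqrt{- \frac{8329093}{10150}} = \frac{i \sqrt{3381611758}}{2030}$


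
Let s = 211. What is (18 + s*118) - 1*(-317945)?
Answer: 342861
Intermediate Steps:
(18 + s*118) - 1*(-317945) = (18 + 211*118) - 1*(-317945) = (18 + 24898) + 317945 = 24916 + 317945 = 342861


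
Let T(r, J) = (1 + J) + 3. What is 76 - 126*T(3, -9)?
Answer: 706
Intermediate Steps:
T(r, J) = 4 + J
76 - 126*T(3, -9) = 76 - 126*(4 - 9) = 76 - 126*(-5) = 76 + 630 = 706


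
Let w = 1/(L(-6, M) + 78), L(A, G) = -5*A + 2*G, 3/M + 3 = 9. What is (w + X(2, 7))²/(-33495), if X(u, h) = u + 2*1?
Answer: -190969/397954095 ≈ -0.00047988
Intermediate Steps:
M = ½ (M = 3/(-3 + 9) = 3/6 = 3*(⅙) = ½ ≈ 0.50000)
X(u, h) = 2 + u (X(u, h) = u + 2 = 2 + u)
w = 1/109 (w = 1/((-5*(-6) + 2*(½)) + 78) = 1/((30 + 1) + 78) = 1/(31 + 78) = 1/109 ≈ 0.0091743)
(w + X(2, 7))²/(-33495) = (1/109 + (2 + 2))²/(-33495) = (1/109 + 4)²*(-1/33495) = (437/109)²*(-1/33495) = (190969/11881)*(-1/33495) = -190969/397954095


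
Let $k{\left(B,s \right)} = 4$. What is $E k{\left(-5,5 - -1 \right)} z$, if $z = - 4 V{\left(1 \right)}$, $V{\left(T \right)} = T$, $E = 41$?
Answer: $-656$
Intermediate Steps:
$z = -4$ ($z = \left(-4\right) 1 = -4$)
$E k{\left(-5,5 - -1 \right)} z = 41 \cdot 4 \left(-4\right) = 164 \left(-4\right) = -656$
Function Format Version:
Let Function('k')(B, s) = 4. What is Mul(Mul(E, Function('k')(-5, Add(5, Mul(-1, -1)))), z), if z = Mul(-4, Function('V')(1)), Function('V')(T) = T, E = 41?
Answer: -656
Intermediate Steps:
z = -4 (z = Mul(-4, 1) = -4)
Mul(Mul(E, Function('k')(-5, Add(5, Mul(-1, -1)))), z) = Mul(Mul(41, 4), -4) = Mul(164, -4) = -656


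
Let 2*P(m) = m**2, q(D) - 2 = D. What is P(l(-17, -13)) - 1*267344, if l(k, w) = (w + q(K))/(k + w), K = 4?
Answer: -481219151/1800 ≈ -2.6734e+5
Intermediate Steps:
q(D) = 2 + D
l(k, w) = (6 + w)/(k + w) (l(k, w) = (w + (2 + 4))/(k + w) = (w + 6)/(k + w) = (6 + w)/(k + w))
P(m) = m**2/2
P(l(-17, -13)) - 1*267344 = ((6 - 13)/(-17 - 13))**2/2 - 1*267344 = (-7/(-30))**2/2 - 267344 = (-1/30*(-7))**2/2 - 267344 = (7/30)**2/2 - 267344 = (1/2)*(49/900) - 267344 = 49/1800 - 267344 = -481219151/1800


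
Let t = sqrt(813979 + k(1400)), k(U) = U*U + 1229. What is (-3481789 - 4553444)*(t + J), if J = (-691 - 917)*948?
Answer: 12248780621472 - 16070466*sqrt(693802) ≈ 1.2235e+13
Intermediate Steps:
k(U) = 1229 + U**2 (k(U) = U**2 + 1229 = 1229 + U**2)
J = -1524384 (J = -1608*948 = -1524384)
t = 2*sqrt(693802) (t = sqrt(813979 + (1229 + 1400**2)) = sqrt(813979 + (1229 + 1960000)) = sqrt(813979 + 1961229) = sqrt(2775208) = 2*sqrt(693802) ≈ 1665.9)
(-3481789 - 4553444)*(t + J) = (-3481789 - 4553444)*(2*sqrt(693802) - 1524384) = -8035233*(-1524384 + 2*sqrt(693802)) = 12248780621472 - 16070466*sqrt(693802)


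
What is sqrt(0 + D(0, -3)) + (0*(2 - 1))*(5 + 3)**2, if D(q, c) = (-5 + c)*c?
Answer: 2*sqrt(6) ≈ 4.8990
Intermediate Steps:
D(q, c) = c*(-5 + c)
sqrt(0 + D(0, -3)) + (0*(2 - 1))*(5 + 3)**2 = sqrt(0 - 3*(-5 - 3)) + (0*(2 - 1))*(5 + 3)**2 = sqrt(0 - 3*(-8)) + (0*1)*8**2 = sqrt(0 + 24) + 0*64 = sqrt(24) + 0 = 2*sqrt(6) + 0 = 2*sqrt(6)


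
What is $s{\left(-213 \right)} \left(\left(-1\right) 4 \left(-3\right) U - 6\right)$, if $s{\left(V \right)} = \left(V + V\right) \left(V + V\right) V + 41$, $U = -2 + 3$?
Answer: $-231926082$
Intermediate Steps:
$U = 1$
$s{\left(V \right)} = 41 + 4 V^{3}$ ($s{\left(V \right)} = 2 V 2 V V + 41 = 4 V^{2} V + 41 = 4 V^{3} + 41 = 41 + 4 V^{3}$)
$s{\left(-213 \right)} \left(\left(-1\right) 4 \left(-3\right) U - 6\right) = \left(41 + 4 \left(-213\right)^{3}\right) \left(\left(-1\right) 4 \left(-3\right) 1 - 6\right) = \left(41 + 4 \left(-9663597\right)\right) \left(\left(-4\right) \left(-3\right) 1 - 6\right) = \left(41 - 38654388\right) \left(12 \cdot 1 - 6\right) = - 38654347 \left(12 - 6\right) = \left(-38654347\right) 6 = -231926082$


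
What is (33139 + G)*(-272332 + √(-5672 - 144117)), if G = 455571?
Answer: -133091371720 + 488710*I*√149789 ≈ -1.3309e+11 + 1.8914e+8*I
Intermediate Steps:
(33139 + G)*(-272332 + √(-5672 - 144117)) = (33139 + 455571)*(-272332 + √(-5672 - 144117)) = 488710*(-272332 + √(-149789)) = 488710*(-272332 + I*√149789) = -133091371720 + 488710*I*√149789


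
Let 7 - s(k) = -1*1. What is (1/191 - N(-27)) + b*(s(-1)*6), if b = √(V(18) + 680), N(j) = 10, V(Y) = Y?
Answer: -1909/191 + 48*√698 ≈ 1258.2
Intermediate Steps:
b = √698 (b = √(18 + 680) = √698 ≈ 26.420)
s(k) = 8 (s(k) = 7 - (-1) = 7 - 1*(-1) = 7 + 1 = 8)
(1/191 - N(-27)) + b*(s(-1)*6) = (1/191 - 1*10) + √698*(8*6) = (1/191 - 10) + √698*48 = -1909/191 + 48*√698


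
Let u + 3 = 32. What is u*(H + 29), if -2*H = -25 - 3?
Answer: 1247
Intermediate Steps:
u = 29 (u = -3 + 32 = 29)
H = 14 (H = -(-25 - 3)/2 = -½*(-28) = 14)
u*(H + 29) = 29*(14 + 29) = 29*43 = 1247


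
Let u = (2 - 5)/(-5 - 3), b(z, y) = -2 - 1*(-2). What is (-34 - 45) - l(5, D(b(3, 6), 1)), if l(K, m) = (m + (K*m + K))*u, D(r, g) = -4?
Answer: -575/8 ≈ -71.875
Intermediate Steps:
b(z, y) = 0 (b(z, y) = -2 + 2 = 0)
u = 3/8 (u = -3/(-8) = -3*(-1/8) = 3/8 ≈ 0.37500)
l(K, m) = 3*K/8 + 3*m/8 + 3*K*m/8 (l(K, m) = (m + (K*m + K))*(3/8) = (m + (K + K*m))*(3/8) = (K + m + K*m)*(3/8) = 3*K/8 + 3*m/8 + 3*K*m/8)
(-34 - 45) - l(5, D(b(3, 6), 1)) = (-34 - 45) - ((3/8)*5 + (3/8)*(-4) + (3/8)*5*(-4)) = -79 - (15/8 - 3/2 - 15/2) = -79 - 1*(-57/8) = -79 + 57/8 = -575/8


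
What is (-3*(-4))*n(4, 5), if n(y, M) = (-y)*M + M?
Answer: -180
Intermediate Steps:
n(y, M) = M - M*y (n(y, M) = -M*y + M = M - M*y)
(-3*(-4))*n(4, 5) = (-3*(-4))*(5*(1 - 1*4)) = 12*(5*(1 - 4)) = 12*(5*(-3)) = 12*(-15) = -180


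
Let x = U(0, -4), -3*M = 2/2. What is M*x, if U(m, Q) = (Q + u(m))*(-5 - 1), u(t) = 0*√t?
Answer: -8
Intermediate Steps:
u(t) = 0
M = -⅓ (M = -2/(3*2) = -⅓*1 = -⅓ ≈ -0.33333)
U(m, Q) = -6*Q (U(m, Q) = (Q + 0)*(-5 - 1) = Q*(-6) = -6*Q)
x = 24 (x = -6*(-4) = 24)
M*x = -⅓*24 = -8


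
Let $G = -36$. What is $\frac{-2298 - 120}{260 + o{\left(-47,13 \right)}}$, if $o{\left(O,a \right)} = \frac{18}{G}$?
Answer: $- \frac{1612}{173} \approx -9.3179$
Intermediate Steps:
$o{\left(O,a \right)} = - \frac{1}{2}$ ($o{\left(O,a \right)} = \frac{18}{-36} = 18 \left(- \frac{1}{36}\right) = - \frac{1}{2}$)
$\frac{-2298 - 120}{260 + o{\left(-47,13 \right)}} = \frac{-2298 - 120}{260 - \frac{1}{2}} = - \frac{2418}{\frac{519}{2}} = \left(-2418\right) \frac{2}{519} = - \frac{1612}{173}$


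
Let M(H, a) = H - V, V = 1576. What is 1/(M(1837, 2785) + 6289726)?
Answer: 1/6289987 ≈ 1.5898e-7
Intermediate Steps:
M(H, a) = -1576 + H (M(H, a) = H - 1*1576 = H - 1576 = -1576 + H)
1/(M(1837, 2785) + 6289726) = 1/((-1576 + 1837) + 6289726) = 1/(261 + 6289726) = 1/6289987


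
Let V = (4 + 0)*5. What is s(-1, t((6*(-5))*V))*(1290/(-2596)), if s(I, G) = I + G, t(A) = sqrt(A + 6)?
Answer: 645/1298 - 1935*I*sqrt(66)/1298 ≈ 0.49692 - 12.111*I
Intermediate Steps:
V = 20 (V = 4*5 = 20)
t(A) = sqrt(6 + A)
s(I, G) = G + I
s(-1, t((6*(-5))*V))*(1290/(-2596)) = (sqrt(6 + (6*(-5))*20) - 1)*(1290/(-2596)) = (sqrt(6 - 30*20) - 1)*(1290*(-1/2596)) = (sqrt(6 - 600) - 1)*(-645/1298) = (sqrt(-594) - 1)*(-645/1298) = (3*I*sqrt(66) - 1)*(-645/1298) = (-1 + 3*I*sqrt(66))*(-645/1298) = 645/1298 - 1935*I*sqrt(66)/1298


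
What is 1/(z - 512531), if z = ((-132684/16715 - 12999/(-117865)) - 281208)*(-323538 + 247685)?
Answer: 78804539/1680944289393710642 ≈ 4.6881e-11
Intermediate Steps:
z = 1680984679162888851/78804539 (z = ((-132684*1/16715 - 12999*(-1/117865)) - 281208)*(-75853) = ((-132684/16715 + 12999/117865) - 281208)*(-75853) = (-616860855/78804539 - 281208)*(-75853) = -22161083663967/78804539*(-75853) = 1680984679162888851/78804539 ≈ 2.1331e+10)
1/(z - 512531) = 1/(1680984679162888851/78804539 - 512531) = 1/(1680944289393710642/78804539) = 78804539/1680944289393710642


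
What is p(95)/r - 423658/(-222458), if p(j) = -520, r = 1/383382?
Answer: -22174461956731/111229 ≈ -1.9936e+8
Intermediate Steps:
r = 1/383382 ≈ 2.6084e-6
p(95)/r - 423658/(-222458) = -520/1/383382 - 423658/(-222458) = -520*383382 - 423658*(-1/222458) = -199358640 + 211829/111229 = -22174461956731/111229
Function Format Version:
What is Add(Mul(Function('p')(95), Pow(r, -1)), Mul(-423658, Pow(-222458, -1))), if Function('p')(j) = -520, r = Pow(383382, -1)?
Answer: Rational(-22174461956731, 111229) ≈ -1.9936e+8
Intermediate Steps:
r = Rational(1, 383382) ≈ 2.6084e-6
Add(Mul(Function('p')(95), Pow(r, -1)), Mul(-423658, Pow(-222458, -1))) = Add(Mul(-520, Pow(Rational(1, 383382), -1)), Mul(-423658, Pow(-222458, -1))) = Add(Mul(-520, 383382), Mul(-423658, Rational(-1, 222458))) = Add(-199358640, Rational(211829, 111229)) = Rational(-22174461956731, 111229)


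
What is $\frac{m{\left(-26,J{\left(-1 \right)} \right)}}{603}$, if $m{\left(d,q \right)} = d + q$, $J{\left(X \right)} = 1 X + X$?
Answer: $- \frac{28}{603} \approx -0.046435$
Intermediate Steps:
$J{\left(X \right)} = 2 X$ ($J{\left(X \right)} = X + X = 2 X$)
$\frac{m{\left(-26,J{\left(-1 \right)} \right)}}{603} = \frac{-26 + 2 \left(-1\right)}{603} = \left(-26 - 2\right) \frac{1}{603} = \left(-28\right) \frac{1}{603} = - \frac{28}{603}$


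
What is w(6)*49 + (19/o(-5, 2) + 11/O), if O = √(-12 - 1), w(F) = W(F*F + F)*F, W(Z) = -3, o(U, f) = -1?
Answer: -901 - 11*I*√13/13 ≈ -901.0 - 3.0508*I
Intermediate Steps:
w(F) = -3*F
O = I*√13 (O = √(-13) = I*√13 ≈ 3.6056*I)
w(6)*49 + (19/o(-5, 2) + 11/O) = -3*6*49 + (19/(-1) + 11/((I*√13))) = -18*49 + (19*(-1) + 11*(-I*√13/13)) = -882 + (-19 - 11*I*√13/13) = -901 - 11*I*√13/13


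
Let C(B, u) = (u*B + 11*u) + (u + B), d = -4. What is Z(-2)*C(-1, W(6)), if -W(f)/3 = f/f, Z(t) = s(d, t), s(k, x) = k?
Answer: 136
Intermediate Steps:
Z(t) = -4
W(f) = -3 (W(f) = -3*f/f = -3*1 = -3)
C(B, u) = B + 12*u + B*u (C(B, u) = (B*u + 11*u) + (B + u) = (11*u + B*u) + (B + u) = B + 12*u + B*u)
Z(-2)*C(-1, W(6)) = -4*(-1 + 12*(-3) - 1*(-3)) = -4*(-1 - 36 + 3) = -4*(-34) = 136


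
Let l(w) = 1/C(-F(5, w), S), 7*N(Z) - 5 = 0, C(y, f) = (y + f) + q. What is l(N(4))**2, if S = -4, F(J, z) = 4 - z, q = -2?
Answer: 49/4225 ≈ 0.011598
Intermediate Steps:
C(y, f) = -2 + f + y (C(y, f) = (y + f) - 2 = (f + y) - 2 = -2 + f + y)
N(Z) = 5/7 (N(Z) = 5/7 + (1/7)*0 = 5/7 + 0 = 5/7)
l(w) = 1/(-10 + w) (l(w) = 1/(-2 - 4 - (4 - w)) = 1/(-2 - 4 + (-4 + w)) = 1/(-10 + w))
l(N(4))**2 = (1/(-10 + 5/7))**2 = (1/(-65/7))**2 = (-7/65)**2 = 49/4225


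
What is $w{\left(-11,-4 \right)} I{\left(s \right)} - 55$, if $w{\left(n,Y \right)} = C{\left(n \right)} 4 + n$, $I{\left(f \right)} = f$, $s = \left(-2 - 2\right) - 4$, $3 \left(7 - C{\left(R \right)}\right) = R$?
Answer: $- \frac{925}{3} \approx -308.33$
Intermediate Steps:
$C{\left(R \right)} = 7 - \frac{R}{3}$
$s = -8$ ($s = -4 - 4 = -8$)
$w{\left(n,Y \right)} = 28 - \frac{n}{3}$ ($w{\left(n,Y \right)} = \left(7 - \frac{n}{3}\right) 4 + n = \left(28 - \frac{4 n}{3}\right) + n = 28 - \frac{n}{3}$)
$w{\left(-11,-4 \right)} I{\left(s \right)} - 55 = \left(28 - - \frac{11}{3}\right) \left(-8\right) - 55 = \left(28 + \frac{11}{3}\right) \left(-8\right) - 55 = \frac{95}{3} \left(-8\right) - 55 = - \frac{760}{3} - 55 = - \frac{925}{3}$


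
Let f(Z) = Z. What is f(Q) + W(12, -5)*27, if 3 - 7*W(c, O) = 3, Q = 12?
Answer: 12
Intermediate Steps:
W(c, O) = 0 (W(c, O) = 3/7 - 1/7*3 = 3/7 - 3/7 = 0)
f(Q) + W(12, -5)*27 = 12 + 0*27 = 12 + 0 = 12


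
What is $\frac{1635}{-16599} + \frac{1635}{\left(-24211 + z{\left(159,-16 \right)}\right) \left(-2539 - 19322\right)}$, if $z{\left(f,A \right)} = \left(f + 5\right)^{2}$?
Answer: $- \frac{2133252952}{21651287427} \approx -0.098528$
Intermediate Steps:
$z{\left(f,A \right)} = \left(5 + f\right)^{2}$
$\frac{1635}{-16599} + \frac{1635}{\left(-24211 + z{\left(159,-16 \right)}\right) \left(-2539 - 19322\right)} = \frac{1635}{-16599} + \frac{1635}{\left(-24211 + \left(5 + 159\right)^{2}\right) \left(-2539 - 19322\right)} = 1635 \left(- \frac{1}{16599}\right) + \frac{1635}{\left(-24211 + 164^{2}\right) \left(-21861\right)} = - \frac{545}{5533} + \frac{1635}{\left(-24211 + 26896\right) \left(-21861\right)} = - \frac{545}{5533} + \frac{1635}{2685 \left(-21861\right)} = - \frac{545}{5533} + \frac{1635}{-58696785} = - \frac{545}{5533} + 1635 \left(- \frac{1}{58696785}\right) = - \frac{545}{5533} - \frac{109}{3913119} = - \frac{2133252952}{21651287427}$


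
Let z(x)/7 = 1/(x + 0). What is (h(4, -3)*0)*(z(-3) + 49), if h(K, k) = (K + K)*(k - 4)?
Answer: 0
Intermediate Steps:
h(K, k) = 2*K*(-4 + k) (h(K, k) = (2*K)*(-4 + k) = 2*K*(-4 + k))
z(x) = 7/x (z(x) = 7/(x + 0) = 7/x)
(h(4, -3)*0)*(z(-3) + 49) = ((2*4*(-4 - 3))*0)*(7/(-3) + 49) = ((2*4*(-7))*0)*(7*(-⅓) + 49) = (-56*0)*(-7/3 + 49) = 0*(140/3) = 0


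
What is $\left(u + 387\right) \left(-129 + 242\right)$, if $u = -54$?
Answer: $37629$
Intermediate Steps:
$\left(u + 387\right) \left(-129 + 242\right) = \left(-54 + 387\right) \left(-129 + 242\right) = 333 \cdot 113 = 37629$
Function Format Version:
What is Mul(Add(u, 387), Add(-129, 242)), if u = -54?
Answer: 37629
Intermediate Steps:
Mul(Add(u, 387), Add(-129, 242)) = Mul(Add(-54, 387), Add(-129, 242)) = Mul(333, 113) = 37629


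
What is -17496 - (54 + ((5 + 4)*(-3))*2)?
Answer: -17496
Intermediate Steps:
-17496 - (54 + ((5 + 4)*(-3))*2) = -17496 - (54 + (9*(-3))*2) = -17496 - (54 - 27*2) = -17496 - (54 - 54) = -17496 - 1*0 = -17496 + 0 = -17496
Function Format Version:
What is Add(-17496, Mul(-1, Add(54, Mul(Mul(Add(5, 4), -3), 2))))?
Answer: -17496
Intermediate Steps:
Add(-17496, Mul(-1, Add(54, Mul(Mul(Add(5, 4), -3), 2)))) = Add(-17496, Mul(-1, Add(54, Mul(Mul(9, -3), 2)))) = Add(-17496, Mul(-1, Add(54, Mul(-27, 2)))) = Add(-17496, Mul(-1, Add(54, -54))) = Add(-17496, Mul(-1, 0)) = Add(-17496, 0) = -17496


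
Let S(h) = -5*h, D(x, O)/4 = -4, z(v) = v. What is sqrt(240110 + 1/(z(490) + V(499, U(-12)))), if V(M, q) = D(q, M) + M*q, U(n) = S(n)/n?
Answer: sqrt(980715126489)/2021 ≈ 490.01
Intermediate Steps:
D(x, O) = -16 (D(x, O) = 4*(-4) = -16)
U(n) = -5 (U(n) = (-5*n)/n = -5)
V(M, q) = -16 + M*q
sqrt(240110 + 1/(z(490) + V(499, U(-12)))) = sqrt(240110 + 1/(490 + (-16 + 499*(-5)))) = sqrt(240110 + 1/(490 + (-16 - 2495))) = sqrt(240110 + 1/(490 - 2511)) = sqrt(240110 + 1/(-2021)) = sqrt(240110 - 1/2021) = sqrt(485262309/2021) = sqrt(980715126489)/2021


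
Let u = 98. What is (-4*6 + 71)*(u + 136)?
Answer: 10998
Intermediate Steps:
(-4*6 + 71)*(u + 136) = (-4*6 + 71)*(98 + 136) = (-24 + 71)*234 = 47*234 = 10998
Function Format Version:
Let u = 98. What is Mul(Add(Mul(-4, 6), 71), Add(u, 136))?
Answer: 10998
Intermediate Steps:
Mul(Add(Mul(-4, 6), 71), Add(u, 136)) = Mul(Add(Mul(-4, 6), 71), Add(98, 136)) = Mul(Add(-24, 71), 234) = Mul(47, 234) = 10998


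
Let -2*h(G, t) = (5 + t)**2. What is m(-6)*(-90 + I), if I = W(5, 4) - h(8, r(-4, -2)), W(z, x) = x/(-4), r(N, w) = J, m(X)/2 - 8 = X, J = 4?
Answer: -202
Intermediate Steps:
m(X) = 16 + 2*X
r(N, w) = 4
h(G, t) = -(5 + t)**2/2
W(z, x) = -x/4 (W(z, x) = x*(-1/4) = -x/4)
I = 79/2 (I = -1/4*4 - (-1)*(5 + 4)**2/2 = -1 - (-1)*9**2/2 = -1 - (-1)*81/2 = -1 - 1*(-81/2) = -1 + 81/2 = 79/2 ≈ 39.500)
m(-6)*(-90 + I) = (16 + 2*(-6))*(-90 + 79/2) = (16 - 12)*(-101/2) = 4*(-101/2) = -202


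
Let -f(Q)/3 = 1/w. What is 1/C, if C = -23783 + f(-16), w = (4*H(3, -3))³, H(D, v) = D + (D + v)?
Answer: -576/13699009 ≈ -4.2047e-5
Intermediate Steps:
H(D, v) = v + 2*D
w = 1728 (w = (4*(-3 + 2*3))³ = (4*(-3 + 6))³ = (4*3)³ = 12³ = 1728)
f(Q) = -1/576 (f(Q) = -3/1728 = -3*1/1728 = -1/576)
C = -13699009/576 (C = -23783 - 1/576 = -13699009/576 ≈ -23783.)
1/C = 1/(-13699009/576) = -576/13699009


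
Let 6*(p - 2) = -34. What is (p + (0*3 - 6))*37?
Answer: -1073/3 ≈ -357.67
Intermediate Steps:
p = -11/3 (p = 2 + (⅙)*(-34) = 2 - 17/3 = -11/3 ≈ -3.6667)
(p + (0*3 - 6))*37 = (-11/3 + (0*3 - 6))*37 = (-11/3 + (0 - 6))*37 = (-11/3 - 6)*37 = -29/3*37 = -1073/3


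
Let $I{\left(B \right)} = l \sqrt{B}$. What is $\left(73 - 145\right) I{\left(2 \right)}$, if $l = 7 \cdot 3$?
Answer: $- 1512 \sqrt{2} \approx -2138.3$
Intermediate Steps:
$l = 21$
$I{\left(B \right)} = 21 \sqrt{B}$
$\left(73 - 145\right) I{\left(2 \right)} = \left(73 - 145\right) 21 \sqrt{2} = - 72 \cdot 21 \sqrt{2} = - 1512 \sqrt{2}$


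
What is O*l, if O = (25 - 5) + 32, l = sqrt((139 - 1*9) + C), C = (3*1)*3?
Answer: 52*sqrt(139) ≈ 613.07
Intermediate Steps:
C = 9 (C = 3*3 = 9)
l = sqrt(139) (l = sqrt((139 - 1*9) + 9) = sqrt((139 - 9) + 9) = sqrt(130 + 9) = sqrt(139) ≈ 11.790)
O = 52 (O = 20 + 32 = 52)
O*l = 52*sqrt(139)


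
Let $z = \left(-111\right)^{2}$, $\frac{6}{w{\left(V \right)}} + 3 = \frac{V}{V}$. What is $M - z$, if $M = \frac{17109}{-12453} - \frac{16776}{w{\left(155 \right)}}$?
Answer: $- \frac{27937782}{4151} \approx -6730.4$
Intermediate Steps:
$w{\left(V \right)} = -3$ ($w{\left(V \right)} = \frac{6}{-3 + \frac{V}{V}} = \frac{6}{-3 + 1} = \frac{6}{-2} = 6 \left(- \frac{1}{2}\right) = -3$)
$z = 12321$
$M = \frac{23206689}{4151}$ ($M = \frac{17109}{-12453} - \frac{16776}{-3} = 17109 \left(- \frac{1}{12453}\right) - -5592 = - \frac{5703}{4151} + 5592 = \frac{23206689}{4151} \approx 5590.6$)
$M - z = \frac{23206689}{4151} - 12321 = - \frac{27937782}{4151}$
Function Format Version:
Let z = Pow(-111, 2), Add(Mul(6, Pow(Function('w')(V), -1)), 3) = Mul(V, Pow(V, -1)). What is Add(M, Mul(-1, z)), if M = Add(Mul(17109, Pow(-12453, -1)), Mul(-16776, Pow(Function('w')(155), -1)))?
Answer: Rational(-27937782, 4151) ≈ -6730.4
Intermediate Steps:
Function('w')(V) = -3 (Function('w')(V) = Mul(6, Pow(Add(-3, Mul(V, Pow(V, -1))), -1)) = Mul(6, Pow(Add(-3, 1), -1)) = Mul(6, Pow(-2, -1)) = Mul(6, Rational(-1, 2)) = -3)
z = 12321
M = Rational(23206689, 4151) (M = Add(Mul(17109, Pow(-12453, -1)), Mul(-16776, Pow(-3, -1))) = Add(Mul(17109, Rational(-1, 12453)), Mul(-16776, Rational(-1, 3))) = Add(Rational(-5703, 4151), 5592) = Rational(23206689, 4151) ≈ 5590.6)
Add(M, Mul(-1, z)) = Add(Rational(23206689, 4151), Mul(-1, 12321)) = Add(Rational(23206689, 4151), -12321) = Rational(-27937782, 4151)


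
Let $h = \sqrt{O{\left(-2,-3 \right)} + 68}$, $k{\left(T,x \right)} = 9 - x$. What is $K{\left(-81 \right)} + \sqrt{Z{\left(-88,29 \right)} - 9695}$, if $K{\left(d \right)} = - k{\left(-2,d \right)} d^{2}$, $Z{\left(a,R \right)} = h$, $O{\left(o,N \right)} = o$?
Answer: $-590490 + i \sqrt{9695 - \sqrt{66}} \approx -5.9049 \cdot 10^{5} + 98.422 i$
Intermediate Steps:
$h = \sqrt{66}$ ($h = \sqrt{-2 + 68} = \sqrt{66} \approx 8.124$)
$Z{\left(a,R \right)} = \sqrt{66}$
$K{\left(d \right)} = - d^{2} \left(9 - d\right)$ ($K{\left(d \right)} = - \left(9 - d\right) d^{2} = - d^{2} \left(9 - d\right)$)
$K{\left(-81 \right)} + \sqrt{Z{\left(-88,29 \right)} - 9695} = \left(-81\right)^{2} \left(-9 - 81\right) + \sqrt{\sqrt{66} - 9695} = 6561 \left(-90\right) + \sqrt{-9695 + \sqrt{66}} = -590490 + \sqrt{-9695 + \sqrt{66}}$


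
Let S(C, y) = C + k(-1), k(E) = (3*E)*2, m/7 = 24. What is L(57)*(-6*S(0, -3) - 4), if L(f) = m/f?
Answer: 1792/19 ≈ 94.316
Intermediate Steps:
m = 168 (m = 7*24 = 168)
L(f) = 168/f
k(E) = 6*E
S(C, y) = -6 + C (S(C, y) = C + 6*(-1) = C - 6 = -6 + C)
L(57)*(-6*S(0, -3) - 4) = (168/57)*(-6*(-6 + 0) - 4) = (168*(1/57))*(-6*(-6) - 4) = 56*(36 - 4)/19 = (56/19)*32 = 1792/19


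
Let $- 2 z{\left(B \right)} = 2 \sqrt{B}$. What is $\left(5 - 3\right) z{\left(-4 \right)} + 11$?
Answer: $11 - 4 i \approx 11.0 - 4.0 i$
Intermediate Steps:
$z{\left(B \right)} = - \sqrt{B}$ ($z{\left(B \right)} = - \frac{2 \sqrt{B}}{2} = - \sqrt{B}$)
$\left(5 - 3\right) z{\left(-4 \right)} + 11 = \left(5 - 3\right) \left(- \sqrt{-4}\right) + 11 = 2 \left(- 2 i\right) + 11 = - 4 i + 11 = 11 - 4 i$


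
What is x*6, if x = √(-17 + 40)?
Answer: 6*√23 ≈ 28.775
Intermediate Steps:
x = √23 ≈ 4.7958
x*6 = √23*6 = 6*√23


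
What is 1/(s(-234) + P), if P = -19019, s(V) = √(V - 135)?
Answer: -19019/361722730 - 3*I*√41/361722730 ≈ -5.2579e-5 - 5.3105e-8*I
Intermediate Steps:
s(V) = √(-135 + V)
1/(s(-234) + P) = 1/(√(-135 - 234) - 19019) = 1/(√(-369) - 19019) = 1/(3*I*√41 - 19019) = 1/(-19019 + 3*I*√41)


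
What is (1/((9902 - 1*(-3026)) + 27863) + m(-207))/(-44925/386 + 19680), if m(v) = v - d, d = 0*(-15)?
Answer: -3259282096/308035480005 ≈ -0.010581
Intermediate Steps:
d = 0
m(v) = v (m(v) = v - 1*0 = v + 0 = v)
(1/((9902 - 1*(-3026)) + 27863) + m(-207))/(-44925/386 + 19680) = (1/((9902 - 1*(-3026)) + 27863) - 207)/(-44925/386 + 19680) = (1/((9902 + 3026) + 27863) - 207)/(-44925*1/386 + 19680) = (1/(12928 + 27863) - 207)/(-44925/386 + 19680) = (1/40791 - 207)/(7551555/386) = (1/40791 - 207)*(386/7551555) = -8443736/40791*386/7551555 = -3259282096/308035480005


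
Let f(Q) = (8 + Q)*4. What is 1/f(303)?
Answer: 1/1244 ≈ 0.00080386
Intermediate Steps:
f(Q) = 32 + 4*Q
1/f(303) = 1/(32 + 4*303) = 1/(32 + 1212) = 1/1244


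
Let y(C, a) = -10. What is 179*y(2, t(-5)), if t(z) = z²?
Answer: -1790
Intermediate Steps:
179*y(2, t(-5)) = 179*(-10) = -1790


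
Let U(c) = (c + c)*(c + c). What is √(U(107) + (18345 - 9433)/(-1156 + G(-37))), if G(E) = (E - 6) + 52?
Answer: 10*√602394077/1147 ≈ 213.98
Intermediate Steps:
G(E) = 46 + E (G(E) = (-6 + E) + 52 = 46 + E)
U(c) = 4*c² (U(c) = (2*c)*(2*c) = 4*c²)
√(U(107) + (18345 - 9433)/(-1156 + G(-37))) = √(4*107² + (18345 - 9433)/(-1156 + (46 - 37))) = √(4*11449 + 8912/(-1156 + 9)) = √(45796 + 8912/(-1147)) = √(45796 + 8912*(-1/1147)) = √(45796 - 8912/1147) = √(52519100/1147) = 10*√602394077/1147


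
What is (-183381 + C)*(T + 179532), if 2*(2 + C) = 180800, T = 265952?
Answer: -41422438772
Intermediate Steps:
C = 90398 (C = -2 + (1/2)*180800 = -2 + 90400 = 90398)
(-183381 + C)*(T + 179532) = (-183381 + 90398)*(265952 + 179532) = -92983*445484 = -41422438772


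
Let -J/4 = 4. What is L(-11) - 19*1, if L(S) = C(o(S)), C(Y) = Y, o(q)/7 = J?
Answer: -131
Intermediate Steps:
J = -16 (J = -4*4 = -16)
o(q) = -112 (o(q) = 7*(-16) = -112)
L(S) = -112
L(-11) - 19*1 = -112 - 19*1 = -112 - 19 = -131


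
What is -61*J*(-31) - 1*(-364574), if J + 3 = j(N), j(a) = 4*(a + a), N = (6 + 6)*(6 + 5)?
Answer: 2355797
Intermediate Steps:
N = 132 (N = 12*11 = 132)
j(a) = 8*a (j(a) = 4*(2*a) = 8*a)
J = 1053 (J = -3 + 8*132 = -3 + 1056 = 1053)
-61*J*(-31) - 1*(-364574) = -61*1053*(-31) - 1*(-364574) = -64233*(-31) + 364574 = 1991223 + 364574 = 2355797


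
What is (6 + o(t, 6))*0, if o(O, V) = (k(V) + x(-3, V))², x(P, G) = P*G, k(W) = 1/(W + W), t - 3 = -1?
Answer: 0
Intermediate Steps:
t = 2 (t = 3 - 1 = 2)
k(W) = 1/(2*W)
x(P, G) = G*P
o(O, V) = (1/(2*V) - 3*V)² (o(O, V) = (1/(2*V) + V*(-3))² = (1/(2*V) - 3*V)²)
(6 + o(t, 6))*0 = (6 + (¼)*(1 - 6*6²)²/6²)*0 = (6 + (¼)*(1/36)*(1 - 6*36)²)*0 = (6 + (¼)*(1/36)*(1 - 216)²)*0 = (6 + (¼)*(1/36)*(-215)²)*0 = (6 + (¼)*(1/36)*46225)*0 = (6 + 46225/144)*0 = (47089/144)*0 = 0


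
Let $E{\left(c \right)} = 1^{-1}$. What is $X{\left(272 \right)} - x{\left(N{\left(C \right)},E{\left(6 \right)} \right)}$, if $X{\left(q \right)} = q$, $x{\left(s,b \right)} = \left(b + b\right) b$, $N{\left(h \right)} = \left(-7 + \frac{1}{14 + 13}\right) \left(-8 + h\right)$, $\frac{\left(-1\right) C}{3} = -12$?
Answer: $270$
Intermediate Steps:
$C = 36$ ($C = \left(-3\right) \left(-12\right) = 36$)
$E{\left(c \right)} = 1$
$N{\left(h \right)} = \frac{1504}{27} - \frac{188 h}{27}$ ($N{\left(h \right)} = \left(-7 + \frac{1}{27}\right) \left(-8 + h\right) = - \frac{188 \left(-8 + h\right)}{27} = \frac{1504}{27} - \frac{188 h}{27}$)
$x{\left(s,b \right)} = 2 b^{2}$ ($x{\left(s,b \right)} = 2 b b = 2 b^{2}$)
$X{\left(272 \right)} - x{\left(N{\left(C \right)},E{\left(6 \right)} \right)} = 272 - 2 \cdot 1^{2} = 272 - 2 \cdot 1 = 272 - 2 = 270$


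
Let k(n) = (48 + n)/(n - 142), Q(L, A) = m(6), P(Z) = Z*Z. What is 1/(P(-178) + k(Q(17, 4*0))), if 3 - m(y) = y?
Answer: 29/918827 ≈ 3.1562e-5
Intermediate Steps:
m(y) = 3 - y
P(Z) = Z**2
Q(L, A) = -3 (Q(L, A) = 3 - 1*6 = 3 - 6 = -3)
k(n) = (48 + n)/(-142 + n)
1/(P(-178) + k(Q(17, 4*0))) = 1/((-178)**2 + (48 - 3)/(-142 - 3)) = 1/(31684 + 45/(-145)) = 1/(31684 - 1/145*45) = 1/(31684 - 9/29) = 1/(918827/29) = 29/918827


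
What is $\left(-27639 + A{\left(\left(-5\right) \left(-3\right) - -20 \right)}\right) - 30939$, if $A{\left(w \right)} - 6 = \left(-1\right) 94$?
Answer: $-58666$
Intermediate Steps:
$A{\left(w \right)} = -88$ ($A{\left(w \right)} = 6 - 94 = -88$)
$\left(-27639 + A{\left(\left(-5\right) \left(-3\right) - -20 \right)}\right) - 30939 = \left(-27639 - 88\right) - 30939 = -27727 - 30939 = -58666$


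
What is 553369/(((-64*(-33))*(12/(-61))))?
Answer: -33755509/25344 ≈ -1331.9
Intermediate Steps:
553369/(((-64*(-33))*(12/(-61)))) = 553369/((2112*(12*(-1/61)))) = 553369/((2112*(-12/61))) = 553369/(-25344/61) = 553369*(-61/25344) = -33755509/25344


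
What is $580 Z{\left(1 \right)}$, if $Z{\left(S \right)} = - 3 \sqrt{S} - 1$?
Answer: $-2320$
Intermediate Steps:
$Z{\left(S \right)} = -1 - 3 \sqrt{S}$
$580 Z{\left(1 \right)} = 580 \left(-1 - 3 \sqrt{1}\right) = 580 \left(-1 - 3\right) = 580 \left(-4\right) = -2320$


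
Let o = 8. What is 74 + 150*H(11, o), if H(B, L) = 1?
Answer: 224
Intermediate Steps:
74 + 150*H(11, o) = 74 + 150*1 = 74 + 150 = 224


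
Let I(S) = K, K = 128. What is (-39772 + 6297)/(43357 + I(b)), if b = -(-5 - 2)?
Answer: -515/669 ≈ -0.76981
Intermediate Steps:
b = 7 (b = -1*(-7) = 7)
I(S) = 128
(-39772 + 6297)/(43357 + I(b)) = (-39772 + 6297)/(43357 + 128) = -33475/43485 = -33475*1/43485 = -515/669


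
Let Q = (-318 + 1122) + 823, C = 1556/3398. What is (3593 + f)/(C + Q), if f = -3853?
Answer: -441740/2765051 ≈ -0.15976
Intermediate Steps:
C = 778/1699 (C = 1556*(1/3398) = 778/1699 ≈ 0.45792)
Q = 1627 (Q = 804 + 823 = 1627)
(3593 + f)/(C + Q) = (3593 - 3853)/(778/1699 + 1627) = -260/2765051/1699 = -260*1699/2765051 = -441740/2765051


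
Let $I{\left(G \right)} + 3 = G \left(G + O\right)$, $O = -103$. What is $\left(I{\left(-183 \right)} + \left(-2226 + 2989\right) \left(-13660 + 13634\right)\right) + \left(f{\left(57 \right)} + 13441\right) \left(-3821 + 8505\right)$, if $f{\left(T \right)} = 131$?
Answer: $63603745$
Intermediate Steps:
$I{\left(G \right)} = -3 + G \left(-103 + G\right)$ ($I{\left(G \right)} = -3 + G \left(G - 103\right) = -3 + G \left(-103 + G\right)$)
$\left(I{\left(-183 \right)} + \left(-2226 + 2989\right) \left(-13660 + 13634\right)\right) + \left(f{\left(57 \right)} + 13441\right) \left(-3821 + 8505\right) = \left(\left(-3 + \left(-183\right)^{2} - -18849\right) + \left(-2226 + 2989\right) \left(-13660 + 13634\right)\right) + \left(131 + 13441\right) \left(-3821 + 8505\right) = \left(\left(-3 + 33489 + 18849\right) + 763 \left(-26\right)\right) + 13572 \cdot 4684 = \left(52335 - 19838\right) + 63571248 = 32497 + 63571248 = 63603745$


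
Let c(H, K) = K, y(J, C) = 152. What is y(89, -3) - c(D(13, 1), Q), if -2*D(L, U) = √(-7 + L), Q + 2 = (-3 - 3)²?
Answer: 118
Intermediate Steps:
Q = 34 (Q = -2 + (-3 - 3)² = -2 + (-6)² = -2 + 36 = 34)
D(L, U) = -√(-7 + L)/2
y(89, -3) - c(D(13, 1), Q) = 152 - 1*34 = 152 - 34 = 118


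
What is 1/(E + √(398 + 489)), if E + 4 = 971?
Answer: 967/934202 - √887/934202 ≈ 0.0010032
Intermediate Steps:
E = 967 (E = -4 + 971 = 967)
1/(E + √(398 + 489)) = 1/(967 + √(398 + 489)) = 1/(967 + √887)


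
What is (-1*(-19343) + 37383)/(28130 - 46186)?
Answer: -28363/9028 ≈ -3.1417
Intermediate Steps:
(-1*(-19343) + 37383)/(28130 - 46186) = (19343 + 37383)/(-18056) = 56726*(-1/18056) = -28363/9028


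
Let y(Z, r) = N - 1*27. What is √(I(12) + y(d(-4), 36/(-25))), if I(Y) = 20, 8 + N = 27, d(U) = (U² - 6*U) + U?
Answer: 2*√3 ≈ 3.4641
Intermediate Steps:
d(U) = U² - 5*U
N = 19 (N = -8 + 27 = 19)
y(Z, r) = -8 (y(Z, r) = 19 - 1*27 = 19 - 27 = -8)
√(I(12) + y(d(-4), 36/(-25))) = √(20 - 8) = √12 = 2*√3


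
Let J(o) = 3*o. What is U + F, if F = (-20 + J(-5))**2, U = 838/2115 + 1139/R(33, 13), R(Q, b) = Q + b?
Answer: 121627783/97290 ≈ 1250.2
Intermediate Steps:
U = 2447533/97290 (U = 838/2115 + 1139/(33 + 13) = 838*(1/2115) + 1139/46 = 838/2115 + 1139*(1/46) = 838/2115 + 1139/46 = 2447533/97290 ≈ 25.157)
F = 1225 (F = (-20 + 3*(-5))**2 = (-20 - 15)**2 = (-35)**2 = 1225)
U + F = 2447533/97290 + 1225 = 121627783/97290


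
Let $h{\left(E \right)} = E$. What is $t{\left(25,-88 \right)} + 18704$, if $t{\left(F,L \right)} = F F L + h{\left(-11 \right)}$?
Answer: $-36307$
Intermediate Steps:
$t{\left(F,L \right)} = -11 + L F^{2}$ ($t{\left(F,L \right)} = F F L - 11 = F^{2} L - 11 = L F^{2} - 11 = -11 + L F^{2}$)
$t{\left(25,-88 \right)} + 18704 = \left(-11 - 88 \cdot 25^{2}\right) + 18704 = \left(-11 - 55000\right) + 18704 = -55011 + 18704 = -36307$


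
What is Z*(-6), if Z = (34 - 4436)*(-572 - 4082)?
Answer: -122921448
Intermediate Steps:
Z = 20486908 (Z = -4402*(-4654) = 20486908)
Z*(-6) = 20486908*(-6) = -122921448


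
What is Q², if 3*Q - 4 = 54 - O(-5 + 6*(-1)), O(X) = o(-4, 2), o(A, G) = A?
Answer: 3844/9 ≈ 427.11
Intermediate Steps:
O(X) = -4
Q = 62/3 (Q = 4/3 + (54 - 1*(-4))/3 = 4/3 + (54 + 4)/3 = 4/3 + (⅓)*58 = 4/3 + 58/3 = 62/3 ≈ 20.667)
Q² = (62/3)² = 3844/9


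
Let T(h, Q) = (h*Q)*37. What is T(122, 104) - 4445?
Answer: 465011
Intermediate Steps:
T(h, Q) = 37*Q*h (T(h, Q) = (Q*h)*37 = 37*Q*h)
T(122, 104) - 4445 = 37*104*122 - 4445 = 469456 - 4445 = 465011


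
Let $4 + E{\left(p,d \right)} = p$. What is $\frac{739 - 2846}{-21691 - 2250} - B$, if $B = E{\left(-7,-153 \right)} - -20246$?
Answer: $- \frac{484444028}{23941} \approx -20235.0$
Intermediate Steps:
$E{\left(p,d \right)} = -4 + p$
$B = 20235$ ($B = \left(-4 - 7\right) - -20246 = -11 + 20246 = 20235$)
$\frac{739 - 2846}{-21691 - 2250} - B = \frac{739 - 2846}{-21691 - 2250} - 20235 = - \frac{2107}{-23941} - 20235 = \left(-2107\right) \left(- \frac{1}{23941}\right) - 20235 = \frac{2107}{23941} - 20235 = - \frac{484444028}{23941}$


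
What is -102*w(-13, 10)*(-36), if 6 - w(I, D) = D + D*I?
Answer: 462672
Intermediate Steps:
w(I, D) = 6 - D - D*I (w(I, D) = 6 - (D + D*I) = 6 + (-D - D*I) = 6 - D - D*I)
-102*w(-13, 10)*(-36) = -102*(6 - 1*10 - 1*10*(-13))*(-36) = -102*(6 - 10 + 130)*(-36) = -102*126*(-36) = -12852*(-36) = 462672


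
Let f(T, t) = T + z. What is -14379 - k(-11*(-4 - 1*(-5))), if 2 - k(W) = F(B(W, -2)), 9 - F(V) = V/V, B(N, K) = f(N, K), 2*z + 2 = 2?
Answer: -14373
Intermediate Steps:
z = 0 (z = -1 + (½)*2 = -1 + 1 = 0)
f(T, t) = T (f(T, t) = T + 0 = T)
B(N, K) = N
F(V) = 8 (F(V) = 9 - V/V = 9 - 1*1 = 9 - 1 = 8)
k(W) = -6 (k(W) = 2 - 1*8 = 2 - 8 = -6)
-14379 - k(-11*(-4 - 1*(-5))) = -14379 - 1*(-6) = -14379 + 6 = -14373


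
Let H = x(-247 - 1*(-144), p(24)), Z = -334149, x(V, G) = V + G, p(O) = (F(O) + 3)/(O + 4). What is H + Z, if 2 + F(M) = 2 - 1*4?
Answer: -9359057/28 ≈ -3.3425e+5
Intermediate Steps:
F(M) = -4 (F(M) = -2 + (2 - 1*4) = -2 + (2 - 4) = -2 - 2 = -4)
p(O) = -1/(4 + O) (p(O) = (-4 + 3)/(O + 4) = -1/(4 + O))
x(V, G) = G + V
H = -2885/28 (H = -1/(4 + 24) + (-247 - 1*(-144)) = -1/28 + (-247 + 144) = -1*1/28 - 103 = -1/28 - 103 = -2885/28 ≈ -103.04)
H + Z = -2885/28 - 334149 = -9359057/28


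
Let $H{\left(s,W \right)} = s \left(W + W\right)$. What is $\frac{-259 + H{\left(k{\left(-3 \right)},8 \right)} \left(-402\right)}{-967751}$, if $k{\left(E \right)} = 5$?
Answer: $\frac{32419}{967751} \approx 0.033499$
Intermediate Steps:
$H{\left(s,W \right)} = 2 W s$ ($H{\left(s,W \right)} = s 2 W = 2 W s$)
$\frac{-259 + H{\left(k{\left(-3 \right)},8 \right)} \left(-402\right)}{-967751} = \frac{-259 + 2 \cdot 8 \cdot 5 \left(-402\right)}{-967751} = \left(-259 + 80 \left(-402\right)\right) \left(- \frac{1}{967751}\right) = \left(-259 - 32160\right) \left(- \frac{1}{967751}\right) = \left(-32419\right) \left(- \frac{1}{967751}\right) = \frac{32419}{967751}$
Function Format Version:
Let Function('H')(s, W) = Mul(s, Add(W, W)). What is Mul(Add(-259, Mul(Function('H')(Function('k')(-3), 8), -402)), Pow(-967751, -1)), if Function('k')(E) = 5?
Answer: Rational(32419, 967751) ≈ 0.033499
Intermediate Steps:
Function('H')(s, W) = Mul(2, W, s) (Function('H')(s, W) = Mul(s, Mul(2, W)) = Mul(2, W, s))
Mul(Add(-259, Mul(Function('H')(Function('k')(-3), 8), -402)), Pow(-967751, -1)) = Mul(Add(-259, Mul(Mul(2, 8, 5), -402)), Pow(-967751, -1)) = Mul(Add(-259, Mul(80, -402)), Rational(-1, 967751)) = Mul(Add(-259, -32160), Rational(-1, 967751)) = Mul(-32419, Rational(-1, 967751)) = Rational(32419, 967751)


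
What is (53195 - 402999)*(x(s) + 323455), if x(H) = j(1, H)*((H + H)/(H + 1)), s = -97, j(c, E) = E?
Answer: -1356927407381/12 ≈ -1.1308e+11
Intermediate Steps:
x(H) = 2*H²/(1 + H) (x(H) = H*((H + H)/(H + 1)) = H*((2*H)/(1 + H)) = H*(2*H/(1 + H)) = 2*H²/(1 + H))
(53195 - 402999)*(x(s) + 323455) = (53195 - 402999)*(2*(-97)²/(1 - 97) + 323455) = -349804*(2*9409/(-96) + 323455) = -349804*(2*9409*(-1/96) + 323455) = -349804*(-9409/48 + 323455) = -349804*15516431/48 = -1356927407381/12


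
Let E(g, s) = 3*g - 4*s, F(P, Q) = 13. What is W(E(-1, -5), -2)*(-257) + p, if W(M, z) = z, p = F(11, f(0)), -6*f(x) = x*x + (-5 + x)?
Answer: 527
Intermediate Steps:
f(x) = ⅚ - x/6 - x²/6 (f(x) = -(x*x + (-5 + x))/6 = -(x² + (-5 + x))/6 = -(-5 + x + x²)/6 = ⅚ - x/6 - x²/6)
E(g, s) = -4*s + 3*g
p = 13
W(E(-1, -5), -2)*(-257) + p = -2*(-257) + 13 = 514 + 13 = 527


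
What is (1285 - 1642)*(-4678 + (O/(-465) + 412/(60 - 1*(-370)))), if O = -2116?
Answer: 11117749216/6665 ≈ 1.6681e+6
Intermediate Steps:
(1285 - 1642)*(-4678 + (O/(-465) + 412/(60 - 1*(-370)))) = (1285 - 1642)*(-4678 + (-2116/(-465) + 412/(60 - 1*(-370)))) = -357*(-4678 + (-2116*(-1/465) + 412/(60 + 370))) = -357*(-4678 + (2116/465 + 412/430)) = -357*(-4678 + (2116/465 + 412*(1/430))) = -357*(-4678 + (2116/465 + 206/215)) = -357*(-4678 + 110146/19995) = -357*(-93426464/19995) = 11117749216/6665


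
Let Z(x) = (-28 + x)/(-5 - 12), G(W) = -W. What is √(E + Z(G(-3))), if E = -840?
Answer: I*√242335/17 ≈ 28.957*I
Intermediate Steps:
Z(x) = 28/17 - x/17 (Z(x) = (-28 + x)/(-17) = (-28 + x)*(-1/17) = 28/17 - x/17)
√(E + Z(G(-3))) = √(-840 + (28/17 - (-1)*(-3)/17)) = √(-840 + (28/17 - 1/17*3)) = √(-840 + (28/17 - 3/17)) = √(-840 + 25/17) = √(-14255/17) = I*√242335/17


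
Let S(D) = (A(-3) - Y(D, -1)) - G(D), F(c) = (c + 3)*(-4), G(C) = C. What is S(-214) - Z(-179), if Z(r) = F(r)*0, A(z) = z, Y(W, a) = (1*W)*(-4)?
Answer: -645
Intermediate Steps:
F(c) = -12 - 4*c (F(c) = (3 + c)*(-4) = -12 - 4*c)
Y(W, a) = -4*W (Y(W, a) = W*(-4) = -4*W)
S(D) = -3 + 3*D (S(D) = (-3 - (-4)*D) - D = (-3 + 4*D) - D = -3 + 3*D)
Z(r) = 0 (Z(r) = (-12 - 4*r)*0 = 0)
S(-214) - Z(-179) = (-3 + 3*(-214)) - 1*0 = (-3 - 642) + 0 = -645 + 0 = -645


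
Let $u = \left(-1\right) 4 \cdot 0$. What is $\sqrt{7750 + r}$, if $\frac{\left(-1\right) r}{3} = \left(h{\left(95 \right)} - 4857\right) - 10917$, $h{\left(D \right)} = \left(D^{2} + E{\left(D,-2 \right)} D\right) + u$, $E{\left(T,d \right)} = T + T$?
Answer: $i \sqrt{26153} \approx 161.72 i$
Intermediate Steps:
$E{\left(T,d \right)} = 2 T$
$u = 0$ ($u = \left(-4\right) 0 = 0$)
$h{\left(D \right)} = 3 D^{2}$ ($h{\left(D \right)} = \left(D^{2} + 2 D D\right) + 0 = \left(D^{2} + 2 D^{2}\right) + 0 = 3 D^{2} + 0 = 3 D^{2}$)
$r = -33903$ ($r = - 3 \left(\left(3 \cdot 95^{2} - 4857\right) - 10917\right) = - 3 \left(\left(3 \cdot 9025 - 4857\right) - 10917\right) = - 3 \left(\left(27075 - 4857\right) - 10917\right) = - 3 \left(22218 - 10917\right) = \left(-3\right) 11301 = -33903$)
$\sqrt{7750 + r} = \sqrt{7750 - 33903} = \sqrt{-26153} = i \sqrt{26153}$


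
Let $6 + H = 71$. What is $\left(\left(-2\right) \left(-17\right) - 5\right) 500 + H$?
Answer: $14565$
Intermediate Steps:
$H = 65$ ($H = -6 + 71 = 65$)
$\left(\left(-2\right) \left(-17\right) - 5\right) 500 + H = \left(\left(-2\right) \left(-17\right) - 5\right) 500 + 65 = \left(34 - 5\right) 500 + 65 = 29 \cdot 500 + 65 = 14500 + 65 = 14565$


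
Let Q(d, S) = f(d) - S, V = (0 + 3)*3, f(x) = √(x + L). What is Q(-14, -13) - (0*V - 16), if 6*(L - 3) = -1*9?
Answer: 29 + 5*I*√2/2 ≈ 29.0 + 3.5355*I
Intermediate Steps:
L = 3/2 (L = 3 + (-1*9)/6 = 3 + (⅙)*(-9) = 3 - 3/2 = 3/2 ≈ 1.5000)
f(x) = √(3/2 + x) (f(x) = √(x + 3/2) = √(3/2 + x))
V = 9 (V = 3*3 = 9)
Q(d, S) = √(6 + 4*d)/2 - S
Q(-14, -13) - (0*V - 16) = (√(6 + 4*(-14))/2 - 1*(-13)) - (0*9 - 16) = (√(6 - 56)/2 + 13) - (0 - 16) = (√(-50)/2 + 13) - 1*(-16) = ((5*I*√2)/2 + 13) + 16 = (5*I*√2/2 + 13) + 16 = (13 + 5*I*√2/2) + 16 = 29 + 5*I*√2/2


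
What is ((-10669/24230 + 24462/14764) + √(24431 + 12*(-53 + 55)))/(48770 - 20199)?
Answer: 54399643/1277594121515 + √24455/28571 ≈ 0.0055160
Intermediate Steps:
((-10669/24230 + 24462/14764) + √(24431 + 12*(-53 + 55)))/(48770 - 20199) = ((-10669*1/24230 + 24462*(1/14764)) + √(24431 + 12*2))/28571 = ((-10669/24230 + 12231/7382) + √(24431 + 24))*(1/28571) = (54399643/44716465 + √24455)*(1/28571) = 54399643/1277594121515 + √24455/28571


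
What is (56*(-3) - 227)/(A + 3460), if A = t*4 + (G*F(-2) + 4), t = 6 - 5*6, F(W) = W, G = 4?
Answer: -79/672 ≈ -0.11756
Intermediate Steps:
t = -24 (t = 6 - 30 = -24)
A = -100 (A = -24*4 + (4*(-2) + 4) = -96 + (-8 + 4) = -96 - 4 = -100)
(56*(-3) - 227)/(A + 3460) = (56*(-3) - 227)/(-100 + 3460) = (-168 - 227)/3360 = -395*1/3360 = -79/672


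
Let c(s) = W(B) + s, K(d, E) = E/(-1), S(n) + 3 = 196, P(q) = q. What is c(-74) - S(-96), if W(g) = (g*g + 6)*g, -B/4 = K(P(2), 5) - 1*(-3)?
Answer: 293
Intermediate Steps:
S(n) = 193 (S(n) = -3 + 196 = 193)
K(d, E) = -E (K(d, E) = E*(-1) = -E)
B = 8 (B = -4*(-1*5 - 1*(-3)) = -4*(-5 + 3) = -4*(-2) = 8)
W(g) = g*(6 + g²) (W(g) = (g² + 6)*g = (6 + g²)*g = g*(6 + g²))
c(s) = 560 + s (c(s) = 8*(6 + 8²) + s = 8*(6 + 64) + s = 8*70 + s = 560 + s)
c(-74) - S(-96) = (560 - 74) - 1*193 = 486 - 193 = 293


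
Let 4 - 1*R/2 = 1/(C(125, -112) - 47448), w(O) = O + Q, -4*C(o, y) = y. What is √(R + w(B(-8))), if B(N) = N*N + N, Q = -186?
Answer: I*√68583996490/23710 ≈ 11.045*I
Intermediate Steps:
C(o, y) = -y/4
B(N) = N + N² (B(N) = N² + N = N + N²)
w(O) = -186 + O (w(O) = O - 186 = -186 + O)
R = 189681/23710 (R = 8 - 2/(-¼*(-112) - 47448) = 8 - 2/(28 - 47448) = 8 - 2/(-47420) = 8 - 2*(-1/47420) = 8 + 1/23710 = 189681/23710 ≈ 8.0000)
√(R + w(B(-8))) = √(189681/23710 + (-186 - 8*(1 - 8))) = √(189681/23710 + (-186 - 8*(-7))) = √(189681/23710 + (-186 + 56)) = √(189681/23710 - 130) = √(-2892619/23710) = I*√68583996490/23710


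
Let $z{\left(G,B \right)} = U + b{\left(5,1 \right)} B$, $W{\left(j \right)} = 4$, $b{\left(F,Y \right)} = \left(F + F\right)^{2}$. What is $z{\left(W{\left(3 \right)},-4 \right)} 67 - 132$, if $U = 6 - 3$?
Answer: $-26731$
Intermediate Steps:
$U = 3$ ($U = 6 - 3 = 3$)
$b{\left(F,Y \right)} = 4 F^{2}$ ($b{\left(F,Y \right)} = \left(2 F\right)^{2} = 4 F^{2}$)
$z{\left(G,B \right)} = 3 + 100 B$ ($z{\left(G,B \right)} = 3 + 4 \cdot 5^{2} B = 3 + 4 \cdot 25 B = 3 + 100 B$)
$z{\left(W{\left(3 \right)},-4 \right)} 67 - 132 = \left(3 + 100 \left(-4\right)\right) 67 - 132 = \left(3 - 400\right) 67 - 132 = \left(-397\right) 67 - 132 = -26599 - 132 = -26731$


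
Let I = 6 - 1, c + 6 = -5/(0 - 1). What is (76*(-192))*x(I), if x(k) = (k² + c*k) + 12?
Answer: -466944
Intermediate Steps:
c = -1 (c = -6 - 5/(0 - 1) = -6 - 5/(-1) = -6 - 5*(-1) = -6 + 5 = -1)
I = 5
x(k) = 12 + k² - k (x(k) = (k² - k) + 12 = 12 + k² - k)
(76*(-192))*x(I) = (76*(-192))*(12 + 5² - 1*5) = -14592*(12 + 25 - 5) = -14592*32 = -466944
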